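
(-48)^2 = 2304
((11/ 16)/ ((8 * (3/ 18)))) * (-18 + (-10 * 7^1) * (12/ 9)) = -1837/ 32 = -57.41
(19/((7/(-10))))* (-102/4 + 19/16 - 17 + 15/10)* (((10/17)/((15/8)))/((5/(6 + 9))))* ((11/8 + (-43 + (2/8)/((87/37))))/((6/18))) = -249814565/1972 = -126680.81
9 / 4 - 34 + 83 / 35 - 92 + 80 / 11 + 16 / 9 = -1556867 / 13860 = -112.33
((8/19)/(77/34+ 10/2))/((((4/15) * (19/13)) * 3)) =340/6859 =0.05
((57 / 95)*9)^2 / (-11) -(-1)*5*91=124396 / 275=452.35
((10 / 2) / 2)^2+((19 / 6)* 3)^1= 63 / 4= 15.75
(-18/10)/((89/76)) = -684/445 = -1.54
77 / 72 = 1.07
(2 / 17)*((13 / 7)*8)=208 / 119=1.75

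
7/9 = 0.78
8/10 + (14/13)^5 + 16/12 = 3.58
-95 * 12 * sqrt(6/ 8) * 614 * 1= -349980 * sqrt(3)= -606183.14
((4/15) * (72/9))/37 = 32/555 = 0.06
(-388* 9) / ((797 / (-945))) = 3299940 / 797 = 4140.45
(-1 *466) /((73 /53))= -24698 /73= -338.33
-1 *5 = -5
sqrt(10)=3.16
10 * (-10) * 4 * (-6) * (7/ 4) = 4200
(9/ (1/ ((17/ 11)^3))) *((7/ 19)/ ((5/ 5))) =309519/ 25289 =12.24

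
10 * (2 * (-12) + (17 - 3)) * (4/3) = -400/3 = -133.33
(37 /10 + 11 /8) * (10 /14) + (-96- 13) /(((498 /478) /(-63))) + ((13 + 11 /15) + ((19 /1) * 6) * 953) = 1147895729 /9960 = 115250.58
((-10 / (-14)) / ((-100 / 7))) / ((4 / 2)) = -1 / 40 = -0.02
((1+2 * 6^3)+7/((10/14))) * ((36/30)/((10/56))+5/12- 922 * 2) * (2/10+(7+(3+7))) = -8743653153/625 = -13989845.04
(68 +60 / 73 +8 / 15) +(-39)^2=1741439 / 1095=1590.36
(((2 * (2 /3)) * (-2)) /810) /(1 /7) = -28 /1215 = -0.02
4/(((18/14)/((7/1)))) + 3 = 223/9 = 24.78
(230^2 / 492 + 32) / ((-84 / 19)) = -326059 / 10332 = -31.56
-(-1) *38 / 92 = 19 / 46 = 0.41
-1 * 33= -33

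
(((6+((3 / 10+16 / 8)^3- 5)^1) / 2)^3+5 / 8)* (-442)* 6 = -1516785760770969 / 2000000000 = -758392.88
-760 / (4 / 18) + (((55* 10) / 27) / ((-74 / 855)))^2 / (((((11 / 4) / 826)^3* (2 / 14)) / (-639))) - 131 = -6714406017268442.43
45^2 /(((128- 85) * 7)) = 2025 /301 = 6.73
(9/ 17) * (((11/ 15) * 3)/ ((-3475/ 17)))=-99/ 17375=-0.01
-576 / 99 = -64 / 11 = -5.82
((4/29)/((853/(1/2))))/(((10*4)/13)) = 13/494740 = 0.00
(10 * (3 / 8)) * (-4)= -15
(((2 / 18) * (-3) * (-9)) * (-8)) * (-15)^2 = -5400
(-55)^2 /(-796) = -3025 /796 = -3.80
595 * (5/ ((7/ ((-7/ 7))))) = -425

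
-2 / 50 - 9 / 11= -236 / 275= -0.86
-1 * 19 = -19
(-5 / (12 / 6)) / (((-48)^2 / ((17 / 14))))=-85 / 64512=-0.00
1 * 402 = 402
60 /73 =0.82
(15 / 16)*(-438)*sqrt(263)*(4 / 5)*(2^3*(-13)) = 554046.97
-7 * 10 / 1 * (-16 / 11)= 1120 / 11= 101.82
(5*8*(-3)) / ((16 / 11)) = -82.50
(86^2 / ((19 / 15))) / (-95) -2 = -22910 / 361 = -63.46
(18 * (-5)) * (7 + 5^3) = -11880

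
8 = 8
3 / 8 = 0.38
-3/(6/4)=-2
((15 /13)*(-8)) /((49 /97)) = -11640 /637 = -18.27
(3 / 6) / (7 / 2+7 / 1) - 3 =-62 / 21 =-2.95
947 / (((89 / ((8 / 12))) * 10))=947 / 1335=0.71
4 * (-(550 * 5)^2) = -30250000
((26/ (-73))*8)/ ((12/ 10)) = -520/ 219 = -2.37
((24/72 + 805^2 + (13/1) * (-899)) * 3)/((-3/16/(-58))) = 1771565920/3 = 590521973.33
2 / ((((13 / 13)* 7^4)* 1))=2 / 2401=0.00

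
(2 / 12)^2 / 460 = 0.00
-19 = -19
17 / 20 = 0.85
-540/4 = -135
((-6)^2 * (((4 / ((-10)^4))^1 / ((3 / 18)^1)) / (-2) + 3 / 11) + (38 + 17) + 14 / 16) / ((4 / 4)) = 65.65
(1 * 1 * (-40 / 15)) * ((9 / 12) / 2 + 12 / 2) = -17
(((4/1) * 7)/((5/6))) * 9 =1512/5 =302.40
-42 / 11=-3.82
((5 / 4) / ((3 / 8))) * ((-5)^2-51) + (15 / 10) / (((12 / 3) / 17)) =-1927 / 24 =-80.29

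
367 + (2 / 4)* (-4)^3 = 335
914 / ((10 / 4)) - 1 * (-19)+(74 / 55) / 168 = 1776889 / 4620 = 384.61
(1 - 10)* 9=-81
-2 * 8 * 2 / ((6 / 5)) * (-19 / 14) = 760 / 21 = 36.19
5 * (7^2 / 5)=49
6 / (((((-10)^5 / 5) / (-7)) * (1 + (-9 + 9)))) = 21 / 10000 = 0.00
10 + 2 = 12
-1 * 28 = -28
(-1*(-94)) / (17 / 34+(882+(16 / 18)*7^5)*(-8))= -0.00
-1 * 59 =-59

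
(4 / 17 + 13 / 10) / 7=261 / 1190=0.22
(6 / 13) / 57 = 2 / 247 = 0.01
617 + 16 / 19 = 11739 / 19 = 617.84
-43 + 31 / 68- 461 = -34241 / 68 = -503.54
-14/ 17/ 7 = -2/ 17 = -0.12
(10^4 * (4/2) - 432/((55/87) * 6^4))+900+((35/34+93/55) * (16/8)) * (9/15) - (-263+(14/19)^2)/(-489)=17250023190359/825273075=20902.20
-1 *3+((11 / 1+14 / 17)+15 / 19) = 3105 / 323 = 9.61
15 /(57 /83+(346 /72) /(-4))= -179280 /6151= -29.15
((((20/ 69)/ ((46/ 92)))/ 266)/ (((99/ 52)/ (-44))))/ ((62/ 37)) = -76960/ 2560383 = -0.03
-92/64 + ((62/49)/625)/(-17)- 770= -6426075367/8330000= -771.44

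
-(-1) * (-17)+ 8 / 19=-315 / 19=-16.58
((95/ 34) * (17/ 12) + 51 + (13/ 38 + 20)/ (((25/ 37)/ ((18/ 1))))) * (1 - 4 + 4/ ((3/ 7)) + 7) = 6804341/ 855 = 7958.29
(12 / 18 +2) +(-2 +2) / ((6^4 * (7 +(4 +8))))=8 / 3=2.67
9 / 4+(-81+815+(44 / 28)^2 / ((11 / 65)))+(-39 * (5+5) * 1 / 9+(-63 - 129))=303119 / 588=515.51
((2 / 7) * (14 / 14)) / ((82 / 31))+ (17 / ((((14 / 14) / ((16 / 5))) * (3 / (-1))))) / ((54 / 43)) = -1665821 / 116235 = -14.33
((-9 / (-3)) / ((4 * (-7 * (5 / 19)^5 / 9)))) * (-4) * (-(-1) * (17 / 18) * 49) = 141434.77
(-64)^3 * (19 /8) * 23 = -14319616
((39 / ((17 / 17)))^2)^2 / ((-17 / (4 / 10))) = -4626882 / 85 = -54433.91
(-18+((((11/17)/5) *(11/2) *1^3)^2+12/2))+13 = 43541/28900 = 1.51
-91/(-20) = 91/20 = 4.55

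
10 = 10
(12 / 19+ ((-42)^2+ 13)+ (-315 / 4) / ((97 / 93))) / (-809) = -12548095 / 5963948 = -2.10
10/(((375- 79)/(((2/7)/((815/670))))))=335/42217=0.01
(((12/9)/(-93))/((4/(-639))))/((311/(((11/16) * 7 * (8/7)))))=781/19282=0.04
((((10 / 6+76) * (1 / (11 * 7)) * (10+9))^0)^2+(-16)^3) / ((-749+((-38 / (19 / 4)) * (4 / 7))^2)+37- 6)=66885 / 11386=5.87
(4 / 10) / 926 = 1 / 2315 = 0.00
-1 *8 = -8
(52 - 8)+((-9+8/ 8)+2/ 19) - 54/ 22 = 33.65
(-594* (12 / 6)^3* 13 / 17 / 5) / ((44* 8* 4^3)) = -351 / 10880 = -0.03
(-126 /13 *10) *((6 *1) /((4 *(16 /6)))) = -2835 /52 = -54.52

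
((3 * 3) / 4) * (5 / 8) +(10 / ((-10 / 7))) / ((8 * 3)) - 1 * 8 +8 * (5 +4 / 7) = 37.69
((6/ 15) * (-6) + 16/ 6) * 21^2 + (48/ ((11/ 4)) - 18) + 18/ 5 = 6636/ 55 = 120.65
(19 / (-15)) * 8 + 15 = 73 / 15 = 4.87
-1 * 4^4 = -256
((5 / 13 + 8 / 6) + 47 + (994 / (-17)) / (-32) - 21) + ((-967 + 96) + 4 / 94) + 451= -194650199 / 498576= -390.41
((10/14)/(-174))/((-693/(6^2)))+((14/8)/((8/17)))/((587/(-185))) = -1.17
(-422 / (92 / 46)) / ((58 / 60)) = -6330 / 29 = -218.28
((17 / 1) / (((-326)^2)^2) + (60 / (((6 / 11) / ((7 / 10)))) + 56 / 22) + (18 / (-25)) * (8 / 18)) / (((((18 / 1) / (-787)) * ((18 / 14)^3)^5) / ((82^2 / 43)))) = -1545542242761836670337786717592927 / 123743303246818404338829294600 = -12489.91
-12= -12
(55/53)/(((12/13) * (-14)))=-715/8904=-0.08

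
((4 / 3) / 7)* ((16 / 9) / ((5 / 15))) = 64 / 63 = 1.02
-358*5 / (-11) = 1790 / 11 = 162.73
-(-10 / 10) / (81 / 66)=22 / 27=0.81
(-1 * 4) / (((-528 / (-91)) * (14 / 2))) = -13 / 132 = -0.10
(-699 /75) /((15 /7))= -4.35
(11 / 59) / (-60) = -11 / 3540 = -0.00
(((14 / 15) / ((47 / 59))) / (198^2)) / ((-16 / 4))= -413 / 55277640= -0.00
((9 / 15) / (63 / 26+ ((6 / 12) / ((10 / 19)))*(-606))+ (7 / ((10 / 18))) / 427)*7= 754768 / 3788405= 0.20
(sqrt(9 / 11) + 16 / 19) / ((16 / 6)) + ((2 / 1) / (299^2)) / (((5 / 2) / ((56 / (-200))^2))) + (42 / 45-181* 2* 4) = -23038861191328 / 15924553125 + 9* sqrt(11) / 88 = -1446.41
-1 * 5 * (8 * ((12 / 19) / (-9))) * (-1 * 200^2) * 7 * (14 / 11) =-627200000 / 627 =-1000318.98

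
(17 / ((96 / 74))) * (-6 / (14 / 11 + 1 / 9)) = -62271 / 1096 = -56.82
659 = 659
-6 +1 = -5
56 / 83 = 0.67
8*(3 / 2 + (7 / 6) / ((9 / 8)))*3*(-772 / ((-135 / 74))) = 31306144 / 1215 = 25766.37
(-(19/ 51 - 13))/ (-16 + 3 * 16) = 161/ 408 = 0.39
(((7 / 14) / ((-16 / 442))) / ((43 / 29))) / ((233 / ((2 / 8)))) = -6409 / 641216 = -0.01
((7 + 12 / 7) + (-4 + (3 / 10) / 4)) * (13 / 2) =17433 / 560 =31.13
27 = 27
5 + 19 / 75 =394 / 75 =5.25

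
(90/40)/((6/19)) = 57/8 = 7.12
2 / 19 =0.11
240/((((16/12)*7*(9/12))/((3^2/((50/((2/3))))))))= 4.11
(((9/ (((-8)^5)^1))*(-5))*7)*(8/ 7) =45/ 4096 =0.01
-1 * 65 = -65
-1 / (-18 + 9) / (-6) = -1 / 54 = -0.02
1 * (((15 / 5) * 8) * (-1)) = -24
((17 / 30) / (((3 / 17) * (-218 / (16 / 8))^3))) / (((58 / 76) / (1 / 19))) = -289 / 1690012845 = -0.00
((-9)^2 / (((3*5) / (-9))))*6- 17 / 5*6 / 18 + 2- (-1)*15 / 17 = -289.85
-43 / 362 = -0.12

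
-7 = -7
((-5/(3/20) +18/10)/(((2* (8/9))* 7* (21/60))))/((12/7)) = -473/112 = -4.22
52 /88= 13 /22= 0.59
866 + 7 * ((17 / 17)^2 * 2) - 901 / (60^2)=3167099 / 3600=879.75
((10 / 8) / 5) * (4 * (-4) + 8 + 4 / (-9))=-19 / 9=-2.11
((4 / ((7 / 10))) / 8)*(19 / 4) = 95 / 28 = 3.39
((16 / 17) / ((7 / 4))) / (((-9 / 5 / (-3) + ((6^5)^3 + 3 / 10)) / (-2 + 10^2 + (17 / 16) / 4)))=62890 / 559520131646511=0.00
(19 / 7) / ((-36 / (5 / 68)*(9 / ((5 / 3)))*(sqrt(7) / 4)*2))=-475*sqrt(7) / 1619352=-0.00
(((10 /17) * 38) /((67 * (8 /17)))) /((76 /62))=155 /268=0.58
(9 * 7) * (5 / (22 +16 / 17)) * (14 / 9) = 833 / 39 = 21.36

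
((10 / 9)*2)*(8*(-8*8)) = -10240 / 9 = -1137.78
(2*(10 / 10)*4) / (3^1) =8 / 3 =2.67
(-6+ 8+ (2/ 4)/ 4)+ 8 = 81/ 8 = 10.12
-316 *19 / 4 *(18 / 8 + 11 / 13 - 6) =226651 / 52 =4358.67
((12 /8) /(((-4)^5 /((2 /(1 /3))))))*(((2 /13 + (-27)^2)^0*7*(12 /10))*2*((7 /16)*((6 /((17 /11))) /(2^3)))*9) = -392931 /1392640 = -0.28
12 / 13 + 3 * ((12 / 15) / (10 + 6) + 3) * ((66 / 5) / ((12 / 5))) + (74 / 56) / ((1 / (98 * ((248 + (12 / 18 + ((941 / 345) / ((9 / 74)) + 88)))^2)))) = 16743325149942853 / 1002666600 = 16698796.14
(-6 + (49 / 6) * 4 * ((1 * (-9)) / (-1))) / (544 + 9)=288 / 553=0.52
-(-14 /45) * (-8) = -112 /45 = -2.49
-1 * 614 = -614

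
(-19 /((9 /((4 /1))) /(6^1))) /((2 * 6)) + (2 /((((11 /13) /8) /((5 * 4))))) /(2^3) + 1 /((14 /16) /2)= 45.34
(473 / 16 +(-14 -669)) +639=-231 / 16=-14.44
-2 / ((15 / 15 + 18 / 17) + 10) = -34 / 205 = -0.17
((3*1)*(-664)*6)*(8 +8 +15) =-370512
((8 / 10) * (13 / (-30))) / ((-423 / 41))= 1066 / 31725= 0.03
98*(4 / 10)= 196 / 5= 39.20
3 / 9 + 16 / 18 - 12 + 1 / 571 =-55378 / 5139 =-10.78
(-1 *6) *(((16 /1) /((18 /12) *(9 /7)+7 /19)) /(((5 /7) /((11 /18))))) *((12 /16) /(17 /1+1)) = -40964 /27495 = -1.49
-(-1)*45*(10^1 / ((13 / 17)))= 588.46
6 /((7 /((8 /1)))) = 48 /7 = 6.86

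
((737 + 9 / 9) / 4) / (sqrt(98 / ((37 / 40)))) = 369*sqrt(185) / 280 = 17.92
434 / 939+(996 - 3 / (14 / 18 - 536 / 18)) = 27137479 / 27231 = 996.57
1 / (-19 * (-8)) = 1 / 152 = 0.01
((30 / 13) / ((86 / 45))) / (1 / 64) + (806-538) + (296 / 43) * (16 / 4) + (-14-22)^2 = 932868 / 559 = 1668.82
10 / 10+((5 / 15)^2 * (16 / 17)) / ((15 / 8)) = 2423 / 2295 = 1.06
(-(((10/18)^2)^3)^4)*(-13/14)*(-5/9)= -3874301910400390625/10050571827685936242783486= -0.00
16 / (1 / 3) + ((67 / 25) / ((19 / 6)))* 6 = 25212 / 475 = 53.08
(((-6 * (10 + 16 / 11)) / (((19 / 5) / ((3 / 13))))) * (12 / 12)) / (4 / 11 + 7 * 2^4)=-945 / 25441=-0.04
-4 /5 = -0.80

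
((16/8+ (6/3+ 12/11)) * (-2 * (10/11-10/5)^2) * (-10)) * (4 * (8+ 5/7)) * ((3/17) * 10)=7453.61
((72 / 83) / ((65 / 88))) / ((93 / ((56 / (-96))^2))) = 2156 / 501735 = 0.00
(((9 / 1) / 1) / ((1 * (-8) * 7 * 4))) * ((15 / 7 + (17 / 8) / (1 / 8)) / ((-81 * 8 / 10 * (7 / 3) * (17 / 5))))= 1675 / 1119552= 0.00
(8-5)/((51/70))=70/17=4.12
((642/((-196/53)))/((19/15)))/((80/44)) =-561429/7448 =-75.38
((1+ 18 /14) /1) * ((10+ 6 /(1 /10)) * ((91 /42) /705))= 208 /423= 0.49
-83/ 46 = -1.80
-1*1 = -1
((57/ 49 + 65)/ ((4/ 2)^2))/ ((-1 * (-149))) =1621/ 14602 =0.11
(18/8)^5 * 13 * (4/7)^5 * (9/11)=6908733/184877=37.37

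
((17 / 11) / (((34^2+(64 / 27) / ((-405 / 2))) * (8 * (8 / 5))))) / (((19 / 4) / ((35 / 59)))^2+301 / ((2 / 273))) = 0.00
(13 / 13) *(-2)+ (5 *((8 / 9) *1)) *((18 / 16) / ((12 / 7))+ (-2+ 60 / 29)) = 1277 / 1044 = 1.22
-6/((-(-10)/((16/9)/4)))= -4/15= -0.27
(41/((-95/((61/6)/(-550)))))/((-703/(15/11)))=-2501/161619700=-0.00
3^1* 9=27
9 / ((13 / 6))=54 / 13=4.15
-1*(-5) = 5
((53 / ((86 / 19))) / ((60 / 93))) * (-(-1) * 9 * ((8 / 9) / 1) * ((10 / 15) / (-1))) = -62434 / 645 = -96.80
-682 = -682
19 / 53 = 0.36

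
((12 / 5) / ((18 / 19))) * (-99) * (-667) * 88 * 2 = 29441913.60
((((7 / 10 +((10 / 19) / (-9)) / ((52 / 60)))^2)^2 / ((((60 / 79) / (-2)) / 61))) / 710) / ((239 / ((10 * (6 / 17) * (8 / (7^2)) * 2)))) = -2325609219105527059 / 13317542906531007178125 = -0.00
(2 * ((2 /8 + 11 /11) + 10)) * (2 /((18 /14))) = 35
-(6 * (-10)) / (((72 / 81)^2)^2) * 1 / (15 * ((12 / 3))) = 6561 / 4096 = 1.60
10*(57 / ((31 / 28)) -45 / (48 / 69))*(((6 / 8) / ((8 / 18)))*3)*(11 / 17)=-29175795 / 67456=-432.52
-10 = -10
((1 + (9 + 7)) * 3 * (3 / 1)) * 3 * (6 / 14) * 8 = 11016 / 7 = 1573.71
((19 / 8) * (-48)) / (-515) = 114 / 515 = 0.22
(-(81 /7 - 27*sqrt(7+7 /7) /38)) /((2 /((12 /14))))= -243 /49+81*sqrt(2) /133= -4.10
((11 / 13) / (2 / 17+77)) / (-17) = -11 / 17043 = -0.00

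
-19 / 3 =-6.33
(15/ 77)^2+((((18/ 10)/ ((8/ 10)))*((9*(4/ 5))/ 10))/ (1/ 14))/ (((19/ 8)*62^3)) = 3187274868/ 83899648525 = 0.04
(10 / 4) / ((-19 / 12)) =-30 / 19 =-1.58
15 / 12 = 5 / 4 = 1.25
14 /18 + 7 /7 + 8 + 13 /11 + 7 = 1778 /99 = 17.96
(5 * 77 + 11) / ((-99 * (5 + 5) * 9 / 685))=-274 / 9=-30.44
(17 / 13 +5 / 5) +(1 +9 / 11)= 590 / 143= 4.13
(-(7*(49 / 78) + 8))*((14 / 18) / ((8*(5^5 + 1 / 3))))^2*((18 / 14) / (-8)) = 6769 / 3510748839936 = 0.00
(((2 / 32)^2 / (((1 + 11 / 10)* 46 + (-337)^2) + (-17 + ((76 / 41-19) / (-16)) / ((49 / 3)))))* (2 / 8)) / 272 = 10045 / 317967800452096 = 0.00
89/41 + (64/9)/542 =218383/99999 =2.18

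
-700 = -700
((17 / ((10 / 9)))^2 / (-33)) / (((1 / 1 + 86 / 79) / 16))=-821916 / 15125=-54.34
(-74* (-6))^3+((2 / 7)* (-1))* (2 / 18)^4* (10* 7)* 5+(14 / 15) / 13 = 37327792306678 / 426465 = 87528384.06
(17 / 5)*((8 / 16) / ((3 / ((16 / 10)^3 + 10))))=14977 / 1875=7.99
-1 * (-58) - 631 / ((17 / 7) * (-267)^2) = 70286537 / 1211913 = 58.00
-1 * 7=-7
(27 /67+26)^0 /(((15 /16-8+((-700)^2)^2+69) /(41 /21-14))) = -4048 /80673600020811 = -0.00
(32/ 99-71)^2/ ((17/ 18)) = 97916018/ 18513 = 5289.04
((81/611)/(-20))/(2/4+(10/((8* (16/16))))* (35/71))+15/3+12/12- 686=-658541551/968435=-680.01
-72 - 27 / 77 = -5571 / 77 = -72.35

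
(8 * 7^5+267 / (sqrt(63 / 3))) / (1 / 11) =979 * sqrt(21) / 7+1479016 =1479656.91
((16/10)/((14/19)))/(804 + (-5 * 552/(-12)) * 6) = 19/19110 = 0.00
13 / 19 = 0.68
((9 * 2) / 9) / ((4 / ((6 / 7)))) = 3 / 7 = 0.43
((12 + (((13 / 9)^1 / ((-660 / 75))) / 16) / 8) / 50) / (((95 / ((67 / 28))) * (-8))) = -40748797 / 53932032000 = -0.00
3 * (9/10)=27/10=2.70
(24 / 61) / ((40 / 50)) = 0.49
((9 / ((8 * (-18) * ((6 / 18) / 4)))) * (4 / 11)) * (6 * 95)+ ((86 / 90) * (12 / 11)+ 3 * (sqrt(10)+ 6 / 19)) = -481112 / 3135+ 3 * sqrt(10) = -143.98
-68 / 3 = -22.67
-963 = -963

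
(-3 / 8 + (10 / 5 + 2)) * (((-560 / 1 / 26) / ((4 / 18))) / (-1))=9135 / 26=351.35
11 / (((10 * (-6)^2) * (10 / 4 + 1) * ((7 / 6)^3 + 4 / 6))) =66 / 17045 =0.00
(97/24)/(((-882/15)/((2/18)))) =-485/63504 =-0.01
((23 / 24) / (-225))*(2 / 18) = -23 / 48600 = -0.00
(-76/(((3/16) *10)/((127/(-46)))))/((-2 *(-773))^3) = 4826/159352021365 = 0.00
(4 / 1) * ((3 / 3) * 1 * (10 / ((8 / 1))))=5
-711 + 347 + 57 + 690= 383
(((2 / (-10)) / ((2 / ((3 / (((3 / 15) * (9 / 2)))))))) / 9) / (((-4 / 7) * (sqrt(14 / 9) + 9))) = 21 / 2860- 7 * sqrt(14) / 25740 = 0.01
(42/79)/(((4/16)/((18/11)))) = 3024/869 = 3.48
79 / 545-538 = -537.86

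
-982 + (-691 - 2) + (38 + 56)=-1581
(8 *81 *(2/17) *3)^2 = 52306.38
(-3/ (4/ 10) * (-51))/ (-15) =-51/ 2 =-25.50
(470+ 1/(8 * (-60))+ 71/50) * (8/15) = 1131403/4500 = 251.42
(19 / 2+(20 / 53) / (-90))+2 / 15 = 45931 / 4770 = 9.63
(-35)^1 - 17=-52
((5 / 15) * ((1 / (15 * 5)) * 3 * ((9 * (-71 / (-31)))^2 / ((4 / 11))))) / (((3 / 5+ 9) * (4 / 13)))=6487767 / 1230080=5.27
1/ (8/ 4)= 1/ 2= 0.50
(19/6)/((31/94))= 893/93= 9.60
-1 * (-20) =20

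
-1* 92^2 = -8464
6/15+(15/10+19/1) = 20.90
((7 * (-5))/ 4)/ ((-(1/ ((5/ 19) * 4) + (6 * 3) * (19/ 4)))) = 25/ 247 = 0.10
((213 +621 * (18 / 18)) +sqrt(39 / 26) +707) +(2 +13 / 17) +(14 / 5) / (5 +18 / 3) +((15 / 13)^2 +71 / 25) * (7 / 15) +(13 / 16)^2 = sqrt(6) / 2 +4692290191421 / 3033888000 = 1547.85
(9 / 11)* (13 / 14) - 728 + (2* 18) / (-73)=-8181179 / 11242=-727.73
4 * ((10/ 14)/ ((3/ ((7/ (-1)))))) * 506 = -10120/ 3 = -3373.33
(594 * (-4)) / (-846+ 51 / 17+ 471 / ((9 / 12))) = 2376 / 215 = 11.05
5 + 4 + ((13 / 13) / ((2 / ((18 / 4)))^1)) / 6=75 / 8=9.38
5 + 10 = 15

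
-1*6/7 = -6/7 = -0.86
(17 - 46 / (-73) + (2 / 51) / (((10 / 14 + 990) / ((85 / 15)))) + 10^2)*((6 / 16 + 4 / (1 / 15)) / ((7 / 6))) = 168863677 / 27740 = 6087.37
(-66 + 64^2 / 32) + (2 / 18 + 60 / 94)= 26543 / 423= 62.75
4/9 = 0.44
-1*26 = -26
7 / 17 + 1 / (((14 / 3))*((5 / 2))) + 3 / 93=9771 / 18445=0.53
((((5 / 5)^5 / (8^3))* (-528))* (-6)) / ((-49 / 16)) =-99 / 49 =-2.02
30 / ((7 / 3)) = 90 / 7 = 12.86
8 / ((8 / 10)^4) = 625 / 32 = 19.53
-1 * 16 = -16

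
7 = 7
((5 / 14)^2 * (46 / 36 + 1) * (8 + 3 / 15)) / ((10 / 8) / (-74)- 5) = -62197 / 130977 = -0.47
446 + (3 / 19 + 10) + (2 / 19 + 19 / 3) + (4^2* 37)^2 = 20002816 / 57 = 350926.60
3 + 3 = 6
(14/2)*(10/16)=35/8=4.38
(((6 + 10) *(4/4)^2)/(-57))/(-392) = 2/2793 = 0.00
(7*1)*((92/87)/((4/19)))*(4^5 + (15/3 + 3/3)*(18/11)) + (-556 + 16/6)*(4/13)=150037388/4147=36179.74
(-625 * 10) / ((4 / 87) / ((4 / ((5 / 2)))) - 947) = 1087500 / 164773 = 6.60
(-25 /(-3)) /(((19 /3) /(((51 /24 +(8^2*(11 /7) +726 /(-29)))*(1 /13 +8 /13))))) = 28377675 /401128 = 70.74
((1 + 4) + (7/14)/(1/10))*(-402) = -4020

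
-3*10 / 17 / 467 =-30 / 7939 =-0.00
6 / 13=0.46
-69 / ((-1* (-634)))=-69 / 634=-0.11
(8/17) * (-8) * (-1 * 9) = 576/17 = 33.88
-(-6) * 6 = 36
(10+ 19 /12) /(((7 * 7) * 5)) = 139 /2940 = 0.05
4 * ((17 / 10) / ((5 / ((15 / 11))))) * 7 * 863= 616182 / 55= 11203.31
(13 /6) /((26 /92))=7.67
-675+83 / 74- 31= -52161 / 74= -704.88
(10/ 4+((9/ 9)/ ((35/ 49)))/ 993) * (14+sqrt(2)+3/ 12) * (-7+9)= 24839 * sqrt(2)/ 4965+471941/ 6620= 78.37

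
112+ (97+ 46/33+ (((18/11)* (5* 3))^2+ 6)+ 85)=328106/363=903.87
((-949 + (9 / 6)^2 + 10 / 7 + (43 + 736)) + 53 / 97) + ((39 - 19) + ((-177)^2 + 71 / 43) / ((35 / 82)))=42777964013 / 583940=73257.46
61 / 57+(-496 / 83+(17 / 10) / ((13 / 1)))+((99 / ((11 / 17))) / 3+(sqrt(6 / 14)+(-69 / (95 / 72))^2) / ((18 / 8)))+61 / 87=4*sqrt(21) / 63+712987518253 / 564802550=1262.66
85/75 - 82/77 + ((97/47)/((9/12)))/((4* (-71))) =75426/1284745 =0.06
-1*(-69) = 69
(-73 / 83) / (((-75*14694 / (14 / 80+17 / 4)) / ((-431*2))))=-1856317 / 609801000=-0.00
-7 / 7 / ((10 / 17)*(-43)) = 17 / 430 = 0.04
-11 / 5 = -2.20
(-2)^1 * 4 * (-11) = 88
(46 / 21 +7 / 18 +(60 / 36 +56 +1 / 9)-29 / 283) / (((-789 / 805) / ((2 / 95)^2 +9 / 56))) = -447217481383 / 45139699920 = -9.91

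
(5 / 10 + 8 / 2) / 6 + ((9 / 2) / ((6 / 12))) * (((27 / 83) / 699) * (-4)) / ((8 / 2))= 57693 / 77356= 0.75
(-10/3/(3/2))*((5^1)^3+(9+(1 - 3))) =-880/3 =-293.33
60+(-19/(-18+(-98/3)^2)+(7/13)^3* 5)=1260461783/20744074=60.76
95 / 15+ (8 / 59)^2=66331 / 10443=6.35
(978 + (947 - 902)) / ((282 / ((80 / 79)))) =13640 / 3713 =3.67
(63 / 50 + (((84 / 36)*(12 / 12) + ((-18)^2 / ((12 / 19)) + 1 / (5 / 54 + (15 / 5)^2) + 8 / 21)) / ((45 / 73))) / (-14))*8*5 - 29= -2565247663 / 1082655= -2369.40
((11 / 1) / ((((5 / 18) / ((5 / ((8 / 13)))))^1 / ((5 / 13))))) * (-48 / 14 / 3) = -990 / 7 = -141.43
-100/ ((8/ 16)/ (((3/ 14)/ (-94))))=150/ 329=0.46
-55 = -55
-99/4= -24.75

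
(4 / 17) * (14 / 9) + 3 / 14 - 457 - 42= -1067615 / 2142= -498.42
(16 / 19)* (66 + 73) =2224 / 19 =117.05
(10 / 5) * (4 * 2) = 16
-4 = -4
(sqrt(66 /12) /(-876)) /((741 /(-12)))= sqrt(22) /108186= 0.00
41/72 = 0.57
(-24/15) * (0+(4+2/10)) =-168/25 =-6.72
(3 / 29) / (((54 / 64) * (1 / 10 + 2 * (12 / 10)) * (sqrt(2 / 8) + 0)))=128 / 1305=0.10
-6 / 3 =-2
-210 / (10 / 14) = -294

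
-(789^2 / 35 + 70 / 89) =-55406819 / 3115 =-17787.10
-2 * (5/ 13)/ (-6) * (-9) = -1.15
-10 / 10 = -1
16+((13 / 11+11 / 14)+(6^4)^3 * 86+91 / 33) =86487915783527 / 462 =187203280916.73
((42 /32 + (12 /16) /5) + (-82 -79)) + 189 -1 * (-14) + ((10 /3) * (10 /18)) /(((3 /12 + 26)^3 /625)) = 43.53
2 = 2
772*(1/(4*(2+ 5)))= 193/7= 27.57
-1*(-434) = 434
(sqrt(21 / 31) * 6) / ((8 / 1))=0.62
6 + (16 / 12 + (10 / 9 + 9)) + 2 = 175 / 9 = 19.44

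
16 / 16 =1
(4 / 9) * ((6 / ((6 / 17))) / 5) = 68 / 45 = 1.51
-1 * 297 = -297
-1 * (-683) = 683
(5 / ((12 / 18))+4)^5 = 6436343 / 32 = 201135.72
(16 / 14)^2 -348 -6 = -17282 / 49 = -352.69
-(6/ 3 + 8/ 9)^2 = -676/ 81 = -8.35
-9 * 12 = -108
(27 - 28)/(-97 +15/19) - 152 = -277837/1828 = -151.99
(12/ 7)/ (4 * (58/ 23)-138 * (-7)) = 138/ 78575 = 0.00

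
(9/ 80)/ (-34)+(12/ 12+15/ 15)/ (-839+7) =-101/ 17680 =-0.01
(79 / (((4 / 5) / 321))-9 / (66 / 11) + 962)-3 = 130625 / 4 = 32656.25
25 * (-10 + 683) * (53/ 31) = 891725/ 31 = 28765.32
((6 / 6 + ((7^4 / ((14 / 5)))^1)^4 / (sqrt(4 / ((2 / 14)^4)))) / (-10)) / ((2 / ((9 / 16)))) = -1588923275913 / 10240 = -155168288.66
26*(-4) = -104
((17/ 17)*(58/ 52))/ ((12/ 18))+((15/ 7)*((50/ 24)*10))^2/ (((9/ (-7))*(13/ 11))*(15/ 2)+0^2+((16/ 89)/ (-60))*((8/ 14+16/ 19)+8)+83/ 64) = -89908931962947/ 460793539388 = -195.12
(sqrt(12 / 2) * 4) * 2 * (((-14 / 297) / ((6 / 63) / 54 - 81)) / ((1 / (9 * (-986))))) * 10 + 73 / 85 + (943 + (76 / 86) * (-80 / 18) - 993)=-104358240 * sqrt(6) / 252593 - 1745699 / 32895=-1065.07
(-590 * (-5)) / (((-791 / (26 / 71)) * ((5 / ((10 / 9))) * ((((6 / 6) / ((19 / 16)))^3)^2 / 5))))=-4510523840875 / 1060003381248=-4.26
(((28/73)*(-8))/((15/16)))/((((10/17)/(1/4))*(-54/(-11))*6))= -20944/443475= -0.05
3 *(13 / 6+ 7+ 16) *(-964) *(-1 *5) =363910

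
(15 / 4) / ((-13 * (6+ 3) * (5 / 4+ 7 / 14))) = -5 / 273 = -0.02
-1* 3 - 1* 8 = -11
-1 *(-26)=26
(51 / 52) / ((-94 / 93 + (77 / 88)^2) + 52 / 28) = 0.61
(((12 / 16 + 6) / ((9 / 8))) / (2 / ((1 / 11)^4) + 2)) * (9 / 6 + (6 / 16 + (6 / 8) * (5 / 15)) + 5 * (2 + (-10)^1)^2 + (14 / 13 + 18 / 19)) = 1921557 / 28932592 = 0.07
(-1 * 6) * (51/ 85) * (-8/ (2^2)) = 7.20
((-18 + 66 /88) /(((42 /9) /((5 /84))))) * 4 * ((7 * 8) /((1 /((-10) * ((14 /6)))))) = 1150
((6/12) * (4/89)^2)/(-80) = -0.00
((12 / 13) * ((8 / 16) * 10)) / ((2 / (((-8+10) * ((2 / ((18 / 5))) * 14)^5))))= 33614000000 / 255879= 131366.78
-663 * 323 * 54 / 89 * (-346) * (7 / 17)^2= 678397356 / 89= 7622442.20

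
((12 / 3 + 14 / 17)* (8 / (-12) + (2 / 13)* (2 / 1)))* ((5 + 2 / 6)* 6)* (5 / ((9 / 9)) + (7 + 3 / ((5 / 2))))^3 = -3520484352 / 27625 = -127438.35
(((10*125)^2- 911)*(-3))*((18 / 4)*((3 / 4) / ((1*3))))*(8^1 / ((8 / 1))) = -42162903 / 8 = -5270362.88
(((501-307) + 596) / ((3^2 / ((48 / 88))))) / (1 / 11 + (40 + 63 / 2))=632 / 945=0.67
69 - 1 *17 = 52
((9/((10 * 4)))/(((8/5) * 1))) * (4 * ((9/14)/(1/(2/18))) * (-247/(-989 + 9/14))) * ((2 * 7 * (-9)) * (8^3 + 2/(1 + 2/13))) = -179869599/276740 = -649.96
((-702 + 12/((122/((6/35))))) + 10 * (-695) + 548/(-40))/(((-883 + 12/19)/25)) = 621916873/2863462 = 217.19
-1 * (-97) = 97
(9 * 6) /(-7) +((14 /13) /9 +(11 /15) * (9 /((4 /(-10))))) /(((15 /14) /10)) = -394588 /2457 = -160.60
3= 3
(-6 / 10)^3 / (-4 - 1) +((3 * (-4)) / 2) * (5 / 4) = -9321 / 1250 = -7.46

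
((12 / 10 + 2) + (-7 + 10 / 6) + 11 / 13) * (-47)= 11797 / 195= 60.50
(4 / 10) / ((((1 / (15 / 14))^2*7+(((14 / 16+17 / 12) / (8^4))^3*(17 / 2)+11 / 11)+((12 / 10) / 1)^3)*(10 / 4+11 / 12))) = 1139973655678156800 / 85939025110118602163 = 0.01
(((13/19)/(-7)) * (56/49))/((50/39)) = -2028/23275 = -0.09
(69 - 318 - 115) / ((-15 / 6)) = 728 / 5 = 145.60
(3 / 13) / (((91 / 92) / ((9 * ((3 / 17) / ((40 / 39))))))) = 5589 / 15470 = 0.36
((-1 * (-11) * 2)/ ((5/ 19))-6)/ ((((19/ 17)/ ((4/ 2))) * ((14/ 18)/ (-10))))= -237456/ 133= -1785.38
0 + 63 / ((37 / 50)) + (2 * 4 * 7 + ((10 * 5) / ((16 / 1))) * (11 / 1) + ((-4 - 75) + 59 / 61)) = 1760051 / 18056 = 97.48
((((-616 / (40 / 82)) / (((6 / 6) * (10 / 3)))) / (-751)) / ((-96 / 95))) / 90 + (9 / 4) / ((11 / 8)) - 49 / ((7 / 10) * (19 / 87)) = -720770667647 / 2260209600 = -318.90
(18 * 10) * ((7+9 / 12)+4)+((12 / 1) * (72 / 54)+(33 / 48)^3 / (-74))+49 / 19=12287204663 / 5758976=2133.57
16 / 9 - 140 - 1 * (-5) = -1199 / 9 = -133.22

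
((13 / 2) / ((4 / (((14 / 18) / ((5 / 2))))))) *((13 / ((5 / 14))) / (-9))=-8281 / 4050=-2.04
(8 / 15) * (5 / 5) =8 / 15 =0.53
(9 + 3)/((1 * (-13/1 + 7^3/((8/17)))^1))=32/1909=0.02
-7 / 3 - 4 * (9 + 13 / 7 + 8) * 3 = -4801 / 21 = -228.62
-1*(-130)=130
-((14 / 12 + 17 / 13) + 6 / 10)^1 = -1199 / 390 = -3.07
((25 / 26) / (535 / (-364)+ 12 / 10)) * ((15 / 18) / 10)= -875 / 2946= -0.30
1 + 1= 2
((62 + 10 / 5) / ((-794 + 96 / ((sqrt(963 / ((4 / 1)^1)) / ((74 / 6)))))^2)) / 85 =43454997504 * sqrt(107) / 1922090072607982285 + 2360187008784 / 1922090072607982285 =0.00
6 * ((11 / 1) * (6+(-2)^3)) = -132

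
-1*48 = -48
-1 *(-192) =192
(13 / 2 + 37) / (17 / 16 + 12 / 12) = 232 / 11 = 21.09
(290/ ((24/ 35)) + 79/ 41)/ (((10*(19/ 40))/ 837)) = 58317417/ 779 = 74861.90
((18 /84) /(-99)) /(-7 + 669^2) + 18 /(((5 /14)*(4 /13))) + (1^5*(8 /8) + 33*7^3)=11872523644207 /1033849740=11483.80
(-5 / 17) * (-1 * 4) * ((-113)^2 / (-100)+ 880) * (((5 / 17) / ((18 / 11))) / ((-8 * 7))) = -91949 / 32368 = -2.84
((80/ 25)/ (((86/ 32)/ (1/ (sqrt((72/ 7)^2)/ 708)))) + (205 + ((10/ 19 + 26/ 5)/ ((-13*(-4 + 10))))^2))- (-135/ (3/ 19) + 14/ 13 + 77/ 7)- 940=112083777277/ 590262075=189.89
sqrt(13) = 3.61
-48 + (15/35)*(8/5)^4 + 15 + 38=34163/4375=7.81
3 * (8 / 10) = 12 / 5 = 2.40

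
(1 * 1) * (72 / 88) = 9 / 11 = 0.82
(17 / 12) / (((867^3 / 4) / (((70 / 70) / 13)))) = 0.00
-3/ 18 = -0.17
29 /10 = 2.90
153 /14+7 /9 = 1475 /126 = 11.71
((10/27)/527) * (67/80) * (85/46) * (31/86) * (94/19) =15745/8117712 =0.00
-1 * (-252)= 252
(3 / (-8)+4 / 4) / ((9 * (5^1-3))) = 5 / 144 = 0.03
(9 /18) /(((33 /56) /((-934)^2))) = 24425968 /33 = 740180.85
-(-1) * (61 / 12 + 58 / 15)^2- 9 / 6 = 31441 / 400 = 78.60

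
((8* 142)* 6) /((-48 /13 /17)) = -31382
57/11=5.18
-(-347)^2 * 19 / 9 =-2287771 / 9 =-254196.78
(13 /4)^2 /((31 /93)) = 507 /16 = 31.69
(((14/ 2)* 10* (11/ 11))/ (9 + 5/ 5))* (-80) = -560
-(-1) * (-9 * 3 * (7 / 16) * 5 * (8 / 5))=-189 / 2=-94.50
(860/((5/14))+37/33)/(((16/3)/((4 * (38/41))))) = 1510519/902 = 1674.63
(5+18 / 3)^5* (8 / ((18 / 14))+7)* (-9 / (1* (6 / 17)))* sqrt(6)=-325806173* sqrt(6) / 6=-133009813.15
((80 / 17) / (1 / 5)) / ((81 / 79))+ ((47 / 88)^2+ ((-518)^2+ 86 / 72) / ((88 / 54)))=1756034735341 / 10663488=164677.33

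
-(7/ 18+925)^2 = -856344.60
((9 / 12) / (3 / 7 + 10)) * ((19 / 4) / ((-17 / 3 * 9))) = -133 / 19856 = -0.01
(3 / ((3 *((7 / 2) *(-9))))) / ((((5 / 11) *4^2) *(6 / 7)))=-11 / 2160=-0.01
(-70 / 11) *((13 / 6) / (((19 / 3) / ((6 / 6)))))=-455 / 209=-2.18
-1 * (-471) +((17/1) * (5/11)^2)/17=57016/121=471.21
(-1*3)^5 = -243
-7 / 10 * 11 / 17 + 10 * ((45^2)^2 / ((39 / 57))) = 132450186499 / 2210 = 59932211.09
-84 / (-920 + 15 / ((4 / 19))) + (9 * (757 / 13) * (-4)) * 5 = -10481.44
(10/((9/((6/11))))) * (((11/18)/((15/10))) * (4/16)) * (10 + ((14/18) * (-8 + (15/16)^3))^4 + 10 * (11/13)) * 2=118704105151205628439265/972317730137570279424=122.08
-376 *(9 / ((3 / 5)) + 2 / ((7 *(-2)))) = -5586.29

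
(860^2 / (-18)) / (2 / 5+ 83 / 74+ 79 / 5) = -136826000 / 57681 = -2372.12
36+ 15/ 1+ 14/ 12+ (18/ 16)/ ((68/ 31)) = 85973/ 1632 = 52.68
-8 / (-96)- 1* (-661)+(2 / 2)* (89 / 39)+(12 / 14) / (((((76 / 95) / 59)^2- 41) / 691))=842787399385 / 1298755276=648.92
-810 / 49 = -16.53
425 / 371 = 1.15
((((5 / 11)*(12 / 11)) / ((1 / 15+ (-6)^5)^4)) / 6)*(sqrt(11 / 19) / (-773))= -506250*sqrt(209) / 328922525017006168915247207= -0.00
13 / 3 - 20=-47 / 3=-15.67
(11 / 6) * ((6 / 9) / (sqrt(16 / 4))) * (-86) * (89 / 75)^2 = -3746633 / 50625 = -74.01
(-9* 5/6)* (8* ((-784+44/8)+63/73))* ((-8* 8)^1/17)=-217987200/1241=-175654.47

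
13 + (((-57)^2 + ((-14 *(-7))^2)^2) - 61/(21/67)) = 1937037551/21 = 92239883.38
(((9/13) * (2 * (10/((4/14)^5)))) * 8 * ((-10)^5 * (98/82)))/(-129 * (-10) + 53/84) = -311299254000000/57784129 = -5387279.51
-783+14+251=-518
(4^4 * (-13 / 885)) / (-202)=1664 / 89385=0.02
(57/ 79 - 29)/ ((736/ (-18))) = 10053/ 14536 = 0.69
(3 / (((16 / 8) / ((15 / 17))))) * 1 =45 / 34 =1.32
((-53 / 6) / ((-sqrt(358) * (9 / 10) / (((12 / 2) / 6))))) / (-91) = -0.01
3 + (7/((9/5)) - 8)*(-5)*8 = 1507/9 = 167.44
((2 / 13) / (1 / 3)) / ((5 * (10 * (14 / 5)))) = 3 / 910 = 0.00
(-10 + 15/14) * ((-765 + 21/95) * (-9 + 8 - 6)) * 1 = -908175/19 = -47798.68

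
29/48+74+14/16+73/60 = 18407/240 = 76.70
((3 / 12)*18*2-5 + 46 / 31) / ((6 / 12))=340 / 31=10.97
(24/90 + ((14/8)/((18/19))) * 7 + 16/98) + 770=13818479/17640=783.36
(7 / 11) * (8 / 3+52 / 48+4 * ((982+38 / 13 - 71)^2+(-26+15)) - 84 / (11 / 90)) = 173868985339 / 81796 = 2125641.66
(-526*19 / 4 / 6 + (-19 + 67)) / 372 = -4421 / 4464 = -0.99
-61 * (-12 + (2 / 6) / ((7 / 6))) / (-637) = -5002 / 4459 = -1.12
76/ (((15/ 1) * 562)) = 38/ 4215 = 0.01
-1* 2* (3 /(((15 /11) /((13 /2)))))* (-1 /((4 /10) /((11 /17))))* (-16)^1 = -12584 /17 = -740.24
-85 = -85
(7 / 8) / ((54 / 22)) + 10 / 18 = 197 / 216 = 0.91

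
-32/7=-4.57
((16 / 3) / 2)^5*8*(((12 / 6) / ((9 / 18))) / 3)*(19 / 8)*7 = 17432576 / 729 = 23913.00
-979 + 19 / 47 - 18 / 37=-1702624 / 1739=-979.08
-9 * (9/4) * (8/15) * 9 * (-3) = 1458/5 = 291.60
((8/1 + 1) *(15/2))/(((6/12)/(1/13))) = 135/13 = 10.38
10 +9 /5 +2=13.80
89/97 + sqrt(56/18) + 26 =2 * sqrt(7)/3 + 2611/97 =28.68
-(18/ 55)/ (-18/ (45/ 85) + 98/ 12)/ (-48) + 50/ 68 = 0.74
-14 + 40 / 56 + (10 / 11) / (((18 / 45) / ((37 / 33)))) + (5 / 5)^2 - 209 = -555812 / 2541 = -218.74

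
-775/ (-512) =775/ 512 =1.51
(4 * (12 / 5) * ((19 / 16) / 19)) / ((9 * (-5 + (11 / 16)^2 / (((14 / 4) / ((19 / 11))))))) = -896 / 64065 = -0.01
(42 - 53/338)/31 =14143/10478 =1.35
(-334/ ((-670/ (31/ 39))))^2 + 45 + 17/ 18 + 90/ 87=466658308157/ 9900265050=47.14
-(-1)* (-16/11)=-16/11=-1.45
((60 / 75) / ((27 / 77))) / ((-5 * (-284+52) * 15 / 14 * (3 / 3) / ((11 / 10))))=5929 / 2936250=0.00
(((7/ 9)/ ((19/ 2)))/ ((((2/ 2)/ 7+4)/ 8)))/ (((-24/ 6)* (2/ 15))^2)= 1225/ 2204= 0.56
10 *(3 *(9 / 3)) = 90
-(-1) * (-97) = -97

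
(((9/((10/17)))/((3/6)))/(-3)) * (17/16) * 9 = -97.54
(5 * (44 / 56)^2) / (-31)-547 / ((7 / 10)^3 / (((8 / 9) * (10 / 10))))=-1417.66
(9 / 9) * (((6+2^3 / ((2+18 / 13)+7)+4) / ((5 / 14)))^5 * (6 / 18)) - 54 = 3495098263564169132026 / 420378134765625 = 8314177.11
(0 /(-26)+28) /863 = 0.03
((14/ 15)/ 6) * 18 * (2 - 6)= -56/ 5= -11.20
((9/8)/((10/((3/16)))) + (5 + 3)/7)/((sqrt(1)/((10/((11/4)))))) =10429/2464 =4.23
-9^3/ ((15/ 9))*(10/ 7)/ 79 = -4374/ 553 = -7.91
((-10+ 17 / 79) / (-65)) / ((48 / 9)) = 2319 / 82160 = 0.03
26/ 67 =0.39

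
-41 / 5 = -8.20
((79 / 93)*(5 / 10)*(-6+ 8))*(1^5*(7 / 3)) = 553 / 279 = 1.98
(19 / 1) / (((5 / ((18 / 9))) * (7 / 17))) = 646 / 35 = 18.46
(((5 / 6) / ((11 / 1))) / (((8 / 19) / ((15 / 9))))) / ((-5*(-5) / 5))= 0.06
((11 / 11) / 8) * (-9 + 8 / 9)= -73 / 72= -1.01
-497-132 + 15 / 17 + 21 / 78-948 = -696525 / 442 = -1575.85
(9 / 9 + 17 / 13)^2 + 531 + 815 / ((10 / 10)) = 228374 / 169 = 1351.33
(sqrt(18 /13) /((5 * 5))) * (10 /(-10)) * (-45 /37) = 27 * sqrt(26) /2405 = 0.06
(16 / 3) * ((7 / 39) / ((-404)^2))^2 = 49 / 7597241756208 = 0.00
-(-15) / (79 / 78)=1170 / 79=14.81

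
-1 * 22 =-22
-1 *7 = -7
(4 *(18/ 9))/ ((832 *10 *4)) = 1/ 4160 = 0.00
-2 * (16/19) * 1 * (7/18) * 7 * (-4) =3136/171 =18.34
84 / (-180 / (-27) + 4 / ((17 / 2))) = 153 / 13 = 11.77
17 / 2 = 8.50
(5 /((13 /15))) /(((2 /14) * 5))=105 /13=8.08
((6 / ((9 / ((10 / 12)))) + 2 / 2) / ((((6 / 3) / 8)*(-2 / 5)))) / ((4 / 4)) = -140 / 9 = -15.56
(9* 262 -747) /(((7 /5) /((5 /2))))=40275 /14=2876.79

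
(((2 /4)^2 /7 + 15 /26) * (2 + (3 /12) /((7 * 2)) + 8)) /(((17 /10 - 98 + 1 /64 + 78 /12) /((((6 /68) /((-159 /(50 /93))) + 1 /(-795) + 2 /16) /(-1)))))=144989471 /17182632012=0.01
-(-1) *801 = 801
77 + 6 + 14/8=339/4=84.75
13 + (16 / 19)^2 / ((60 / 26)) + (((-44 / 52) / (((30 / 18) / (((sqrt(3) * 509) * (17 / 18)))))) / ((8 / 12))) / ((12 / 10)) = 72059 / 5415-95183 * sqrt(3) / 312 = -515.10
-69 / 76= -0.91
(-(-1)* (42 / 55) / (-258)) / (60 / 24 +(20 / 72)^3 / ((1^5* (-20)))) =-163296 / 137867675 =-0.00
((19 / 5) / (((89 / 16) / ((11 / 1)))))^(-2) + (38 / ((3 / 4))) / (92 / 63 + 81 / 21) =35760354887 / 3746082560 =9.55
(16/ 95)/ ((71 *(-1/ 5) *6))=-0.00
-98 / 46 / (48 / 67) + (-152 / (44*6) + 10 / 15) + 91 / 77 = -20657 / 12144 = -1.70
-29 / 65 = -0.45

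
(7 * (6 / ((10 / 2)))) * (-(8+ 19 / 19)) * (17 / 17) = -378 / 5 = -75.60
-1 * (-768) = 768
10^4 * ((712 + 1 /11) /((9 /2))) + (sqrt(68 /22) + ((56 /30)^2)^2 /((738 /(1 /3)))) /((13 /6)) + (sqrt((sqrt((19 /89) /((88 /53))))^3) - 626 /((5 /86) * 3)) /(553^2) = 2014^(3 /4) * 979^(1 /4) /2395096088 + 6 * sqrt(374) /143 + 1292708568719823988244 /816916564839375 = 1582425.04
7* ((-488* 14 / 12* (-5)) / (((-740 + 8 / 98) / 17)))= -12449185 / 27192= -457.83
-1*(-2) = 2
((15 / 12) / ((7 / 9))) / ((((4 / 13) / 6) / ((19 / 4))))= 33345 / 224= 148.86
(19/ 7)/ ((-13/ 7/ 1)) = -19/ 13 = -1.46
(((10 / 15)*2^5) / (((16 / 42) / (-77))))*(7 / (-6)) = 15092 / 3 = 5030.67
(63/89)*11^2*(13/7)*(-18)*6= -1528956/89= -17179.28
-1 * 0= 0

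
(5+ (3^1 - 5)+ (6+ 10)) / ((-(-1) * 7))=19 / 7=2.71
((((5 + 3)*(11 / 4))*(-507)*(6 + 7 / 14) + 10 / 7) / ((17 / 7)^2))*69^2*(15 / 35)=-7248579651 / 289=-25081590.49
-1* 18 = -18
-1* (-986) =986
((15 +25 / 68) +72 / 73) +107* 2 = 1143477 / 4964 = 230.35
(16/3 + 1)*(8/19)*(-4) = -32/3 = -10.67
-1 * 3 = -3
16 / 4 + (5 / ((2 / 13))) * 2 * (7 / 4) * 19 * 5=43241 / 4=10810.25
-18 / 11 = -1.64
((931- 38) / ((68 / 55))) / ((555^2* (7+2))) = 9823 / 37702260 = 0.00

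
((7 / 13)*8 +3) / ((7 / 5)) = 475 / 91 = 5.22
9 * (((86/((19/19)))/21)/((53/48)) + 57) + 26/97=19672225/35987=546.65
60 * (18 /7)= 1080 /7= 154.29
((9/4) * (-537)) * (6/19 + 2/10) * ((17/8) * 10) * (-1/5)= 4025889/1520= 2648.61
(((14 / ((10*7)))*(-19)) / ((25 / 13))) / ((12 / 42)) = -1729 / 250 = -6.92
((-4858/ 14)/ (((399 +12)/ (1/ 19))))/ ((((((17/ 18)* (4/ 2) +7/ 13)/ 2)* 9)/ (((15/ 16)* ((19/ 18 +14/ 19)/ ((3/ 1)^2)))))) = -0.00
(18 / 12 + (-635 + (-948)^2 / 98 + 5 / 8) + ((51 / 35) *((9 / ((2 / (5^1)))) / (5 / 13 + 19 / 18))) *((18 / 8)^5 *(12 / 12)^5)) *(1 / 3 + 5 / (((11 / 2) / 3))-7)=-10826546982745 / 279003648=-38804.32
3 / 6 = 1 / 2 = 0.50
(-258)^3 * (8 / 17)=-137388096 / 17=-8081652.71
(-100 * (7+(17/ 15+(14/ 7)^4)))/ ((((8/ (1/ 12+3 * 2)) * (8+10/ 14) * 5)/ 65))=-6011915/ 2196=-2737.67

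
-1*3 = -3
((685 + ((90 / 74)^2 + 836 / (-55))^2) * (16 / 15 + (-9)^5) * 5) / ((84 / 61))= -1105316607851556137 / 5903607150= -187227330.64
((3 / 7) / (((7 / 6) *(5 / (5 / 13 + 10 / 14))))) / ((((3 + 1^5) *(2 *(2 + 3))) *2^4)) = 9 / 71344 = 0.00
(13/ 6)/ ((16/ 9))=39/ 32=1.22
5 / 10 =1 / 2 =0.50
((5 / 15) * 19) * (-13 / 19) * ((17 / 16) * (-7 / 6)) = 1547 / 288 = 5.37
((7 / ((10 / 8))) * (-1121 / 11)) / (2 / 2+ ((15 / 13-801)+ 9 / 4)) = 1632176 / 2278265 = 0.72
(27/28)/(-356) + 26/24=32315/29904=1.08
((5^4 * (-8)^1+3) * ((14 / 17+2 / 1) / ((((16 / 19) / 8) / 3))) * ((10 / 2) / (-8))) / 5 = 854487 / 17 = 50263.94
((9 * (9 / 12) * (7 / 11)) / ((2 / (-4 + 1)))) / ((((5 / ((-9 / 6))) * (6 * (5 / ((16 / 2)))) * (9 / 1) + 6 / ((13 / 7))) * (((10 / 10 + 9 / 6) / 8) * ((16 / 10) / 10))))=12285 / 10417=1.18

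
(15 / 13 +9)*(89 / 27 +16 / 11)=5644 / 117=48.24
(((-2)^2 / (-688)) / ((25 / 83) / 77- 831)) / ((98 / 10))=4565 / 6394318784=0.00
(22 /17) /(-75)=-22 /1275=-0.02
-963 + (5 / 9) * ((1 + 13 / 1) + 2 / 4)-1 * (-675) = -279.94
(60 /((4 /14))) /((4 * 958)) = 105 /1916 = 0.05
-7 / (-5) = 7 / 5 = 1.40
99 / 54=11 / 6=1.83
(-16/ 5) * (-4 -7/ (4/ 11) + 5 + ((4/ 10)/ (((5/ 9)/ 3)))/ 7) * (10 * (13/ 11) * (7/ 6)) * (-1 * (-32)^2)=-668741632/ 825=-810595.92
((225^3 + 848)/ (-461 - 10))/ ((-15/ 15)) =11391473/ 471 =24185.72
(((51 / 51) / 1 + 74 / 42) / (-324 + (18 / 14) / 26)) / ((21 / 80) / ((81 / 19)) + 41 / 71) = -8565440 / 642017653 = -0.01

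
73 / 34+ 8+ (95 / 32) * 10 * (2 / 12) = 24635 / 1632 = 15.09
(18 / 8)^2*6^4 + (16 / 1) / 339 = 2224195 / 339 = 6561.05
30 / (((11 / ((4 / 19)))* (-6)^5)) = -5 / 67716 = -0.00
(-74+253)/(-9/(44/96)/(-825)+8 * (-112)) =-541475/2710328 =-0.20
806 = 806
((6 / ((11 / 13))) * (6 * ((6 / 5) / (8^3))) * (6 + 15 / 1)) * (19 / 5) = 140049 / 17600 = 7.96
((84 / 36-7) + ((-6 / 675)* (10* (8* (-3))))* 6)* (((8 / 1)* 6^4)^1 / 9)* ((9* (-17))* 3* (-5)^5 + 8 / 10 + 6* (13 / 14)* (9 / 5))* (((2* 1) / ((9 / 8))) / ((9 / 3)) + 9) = 29007182983168 / 225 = 128920813258.52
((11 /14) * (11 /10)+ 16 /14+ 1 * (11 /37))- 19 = -86483 /5180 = -16.70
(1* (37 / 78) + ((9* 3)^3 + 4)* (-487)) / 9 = -747830345 / 702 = -1065285.39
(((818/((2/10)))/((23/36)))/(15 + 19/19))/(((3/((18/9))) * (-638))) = -6135/14674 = -0.42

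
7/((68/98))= 343/34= 10.09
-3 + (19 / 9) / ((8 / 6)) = -17 / 12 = -1.42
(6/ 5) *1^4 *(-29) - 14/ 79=-13816/ 395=-34.98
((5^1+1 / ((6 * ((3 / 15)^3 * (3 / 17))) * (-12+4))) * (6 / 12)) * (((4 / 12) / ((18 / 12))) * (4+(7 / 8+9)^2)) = -9128285 / 82944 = -110.05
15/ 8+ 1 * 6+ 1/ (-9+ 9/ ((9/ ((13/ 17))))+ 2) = 3271/ 424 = 7.71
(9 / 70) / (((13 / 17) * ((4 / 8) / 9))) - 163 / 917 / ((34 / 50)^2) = 6501424 / 2460835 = 2.64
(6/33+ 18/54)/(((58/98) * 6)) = 833/5742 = 0.15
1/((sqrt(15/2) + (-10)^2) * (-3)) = -40/11991 + sqrt(30)/59955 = -0.00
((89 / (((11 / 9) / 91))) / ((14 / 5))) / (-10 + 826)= 17355 / 5984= 2.90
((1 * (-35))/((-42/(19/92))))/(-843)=-95/465336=-0.00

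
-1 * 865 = -865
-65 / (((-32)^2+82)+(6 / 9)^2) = -45 / 766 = -0.06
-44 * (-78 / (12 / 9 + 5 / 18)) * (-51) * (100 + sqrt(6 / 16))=-315057600 / 29 - 787644 * sqrt(6) / 29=-10930583.65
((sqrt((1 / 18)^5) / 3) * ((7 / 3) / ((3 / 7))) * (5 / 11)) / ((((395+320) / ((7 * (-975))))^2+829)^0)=245 * sqrt(2) / 577368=0.00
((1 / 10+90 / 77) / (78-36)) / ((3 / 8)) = 1954 / 24255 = 0.08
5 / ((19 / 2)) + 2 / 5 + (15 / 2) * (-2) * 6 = -8462 / 95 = -89.07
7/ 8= 0.88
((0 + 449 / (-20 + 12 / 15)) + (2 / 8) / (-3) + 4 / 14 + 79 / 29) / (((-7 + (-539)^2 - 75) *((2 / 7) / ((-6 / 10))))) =383 / 2589120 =0.00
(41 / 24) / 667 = 41 / 16008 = 0.00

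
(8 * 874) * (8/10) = 27968/5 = 5593.60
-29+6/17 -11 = -39.65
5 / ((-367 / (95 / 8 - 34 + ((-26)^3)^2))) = -12356630155 / 2936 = -4208661.50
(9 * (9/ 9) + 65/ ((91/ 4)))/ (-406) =-83/ 2842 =-0.03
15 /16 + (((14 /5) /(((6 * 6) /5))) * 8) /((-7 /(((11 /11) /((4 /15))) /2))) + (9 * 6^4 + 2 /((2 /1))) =559925 /48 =11665.10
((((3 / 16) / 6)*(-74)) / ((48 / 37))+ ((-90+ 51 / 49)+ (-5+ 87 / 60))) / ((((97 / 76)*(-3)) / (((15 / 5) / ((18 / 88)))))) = 3708063997 / 10266480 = 361.18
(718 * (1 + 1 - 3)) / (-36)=359 / 18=19.94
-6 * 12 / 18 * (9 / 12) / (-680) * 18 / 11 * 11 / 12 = 9 / 1360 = 0.01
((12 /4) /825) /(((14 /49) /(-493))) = -3451 /550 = -6.27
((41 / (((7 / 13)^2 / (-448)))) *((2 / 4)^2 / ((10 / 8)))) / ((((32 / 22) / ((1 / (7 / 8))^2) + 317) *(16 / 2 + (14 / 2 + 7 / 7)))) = -2.49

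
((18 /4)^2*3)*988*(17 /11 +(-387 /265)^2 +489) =29571035.64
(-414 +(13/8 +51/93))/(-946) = 102133/234608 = 0.44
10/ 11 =0.91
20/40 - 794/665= -923/1330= -0.69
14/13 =1.08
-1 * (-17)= 17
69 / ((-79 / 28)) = -1932 / 79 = -24.46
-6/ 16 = -3/ 8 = -0.38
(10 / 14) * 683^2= 2332445 / 7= 333206.43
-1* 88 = -88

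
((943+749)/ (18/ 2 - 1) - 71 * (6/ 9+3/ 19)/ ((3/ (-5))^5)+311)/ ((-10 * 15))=-7066109/ 831060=-8.50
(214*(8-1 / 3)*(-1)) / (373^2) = -4922 / 417387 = -0.01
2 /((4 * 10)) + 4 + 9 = 261 /20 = 13.05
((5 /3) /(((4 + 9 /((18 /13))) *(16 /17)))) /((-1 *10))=-17 /1008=-0.02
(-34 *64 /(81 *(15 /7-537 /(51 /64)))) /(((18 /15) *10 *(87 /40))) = 2589440 /1689948117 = 0.00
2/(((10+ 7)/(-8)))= -16/17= -0.94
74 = 74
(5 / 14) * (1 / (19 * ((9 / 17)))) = 85 / 2394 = 0.04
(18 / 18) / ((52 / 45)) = 45 / 52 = 0.87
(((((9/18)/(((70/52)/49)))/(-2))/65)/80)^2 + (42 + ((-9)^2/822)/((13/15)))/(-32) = -37502162731/28496000000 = -1.32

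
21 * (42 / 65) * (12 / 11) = 10584 / 715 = 14.80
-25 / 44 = -0.57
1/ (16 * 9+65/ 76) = 76/ 11009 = 0.01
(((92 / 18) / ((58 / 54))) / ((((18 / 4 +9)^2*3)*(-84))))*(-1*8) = 0.00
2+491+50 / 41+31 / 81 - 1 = 1639253 / 3321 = 493.60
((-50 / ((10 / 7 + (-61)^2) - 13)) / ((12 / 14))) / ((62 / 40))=-12250 / 1207419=-0.01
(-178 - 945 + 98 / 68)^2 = 1257894.19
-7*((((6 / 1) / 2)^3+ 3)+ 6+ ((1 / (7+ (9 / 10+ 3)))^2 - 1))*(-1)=2911545 / 11881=245.06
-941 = -941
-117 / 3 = -39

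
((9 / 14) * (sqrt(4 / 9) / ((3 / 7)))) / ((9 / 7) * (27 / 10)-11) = -70 / 527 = -0.13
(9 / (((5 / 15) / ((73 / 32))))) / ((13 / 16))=1971 / 26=75.81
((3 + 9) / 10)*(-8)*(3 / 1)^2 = -432 / 5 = -86.40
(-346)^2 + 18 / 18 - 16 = 119701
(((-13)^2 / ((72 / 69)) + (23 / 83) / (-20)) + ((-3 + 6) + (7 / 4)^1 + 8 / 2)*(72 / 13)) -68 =18438731 / 129480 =142.41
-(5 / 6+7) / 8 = -47 / 48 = -0.98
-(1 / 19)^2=-1 / 361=-0.00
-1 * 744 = -744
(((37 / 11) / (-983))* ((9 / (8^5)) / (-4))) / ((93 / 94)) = 5217 / 21967863808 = 0.00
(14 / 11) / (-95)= -14 / 1045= -0.01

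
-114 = -114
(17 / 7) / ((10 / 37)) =8.99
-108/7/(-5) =108/35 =3.09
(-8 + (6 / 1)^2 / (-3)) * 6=-120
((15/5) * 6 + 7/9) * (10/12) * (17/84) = 14365/4536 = 3.17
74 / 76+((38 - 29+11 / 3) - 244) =-26261 / 114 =-230.36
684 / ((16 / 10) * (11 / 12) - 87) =-10260 / 1283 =-8.00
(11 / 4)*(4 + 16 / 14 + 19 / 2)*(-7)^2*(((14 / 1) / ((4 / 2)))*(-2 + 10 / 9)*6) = -220990 / 3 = -73663.33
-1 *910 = -910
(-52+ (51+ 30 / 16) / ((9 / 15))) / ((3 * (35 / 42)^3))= 2601 / 125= 20.81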